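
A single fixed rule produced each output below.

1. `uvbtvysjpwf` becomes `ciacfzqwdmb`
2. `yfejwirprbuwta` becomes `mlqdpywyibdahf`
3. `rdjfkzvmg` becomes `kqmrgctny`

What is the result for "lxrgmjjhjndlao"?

The transformation: shift every letter 7 places forward in the alphabet (wrapping around), then move the first character to the end.
Working it through for "lxrgmjjhjndlao": intermediate "seyntqqoqukshv", final "eyntqqoqukshvs".

eyntqqoqukshvs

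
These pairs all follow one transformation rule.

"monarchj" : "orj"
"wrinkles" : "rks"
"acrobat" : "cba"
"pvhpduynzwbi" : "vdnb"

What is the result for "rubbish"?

uir

Each output is the input with this applied: move the first character to the end, then keep one character in every 3, starting at position 1 (positions 1st, 4th, 7th, ...).
For "rubbish", step one produces "ubbishr"; step two turns that into "uir".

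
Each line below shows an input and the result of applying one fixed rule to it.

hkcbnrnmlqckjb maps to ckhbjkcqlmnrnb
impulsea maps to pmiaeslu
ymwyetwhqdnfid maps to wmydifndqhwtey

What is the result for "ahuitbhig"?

uhagihbti

The transformation: move the first 3 characters to the end (rotate left by 3), then reverse the string.
For "ahuitbhig", step one produces "itbhigahu"; step two turns that into "uhagihbti".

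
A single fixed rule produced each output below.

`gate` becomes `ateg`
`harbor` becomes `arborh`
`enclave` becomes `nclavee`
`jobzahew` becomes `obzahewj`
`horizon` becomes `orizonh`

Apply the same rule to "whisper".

The transformation: move the first character to the end.
On "whisper" that produces "hisperw".

hisperw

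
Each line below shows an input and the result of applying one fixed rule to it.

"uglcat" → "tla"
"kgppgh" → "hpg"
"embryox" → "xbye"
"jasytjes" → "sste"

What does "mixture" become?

exum

Looking at the pairs, the operation is to swap the first and last characters, then keep every other character starting from the first (positions 1st, 3rd, 5th, ...).
Applying both steps to "mixture": "eixturm", then "exum".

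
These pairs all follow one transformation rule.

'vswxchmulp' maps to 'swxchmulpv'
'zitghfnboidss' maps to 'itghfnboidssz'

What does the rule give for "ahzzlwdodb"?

In each case the input is transformed by: move the first character to the end.
For "ahzzlwdodb" the result is "hzzlwdodba".

hzzlwdodba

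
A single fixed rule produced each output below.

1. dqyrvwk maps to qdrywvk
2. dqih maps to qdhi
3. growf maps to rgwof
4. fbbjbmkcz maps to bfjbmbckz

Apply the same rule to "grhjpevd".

Each output is the input with this applied: swap each adjacent pair of characters (1↔2, 3↔4, ...).
So "grhjpevd" becomes "rgjhepdv".

rgjhepdv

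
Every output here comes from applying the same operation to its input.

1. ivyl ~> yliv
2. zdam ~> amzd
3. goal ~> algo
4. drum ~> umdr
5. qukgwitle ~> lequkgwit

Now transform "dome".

In each case the input is transformed by: move the last 2 characters to the front (rotate right by 2).
"dome" → "medo".

medo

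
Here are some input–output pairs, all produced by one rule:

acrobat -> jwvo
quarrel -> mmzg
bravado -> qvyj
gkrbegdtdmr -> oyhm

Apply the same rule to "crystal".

novg

Rule — shift every letter 5 places backward in the alphabet (wrapping around), then keep only the last 4 characters.
On "crystal" that produces "novg".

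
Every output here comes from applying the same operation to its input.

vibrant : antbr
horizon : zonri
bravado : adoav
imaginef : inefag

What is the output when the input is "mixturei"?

ureixt

Each output is the input with this applied: delete the first 2 characters, then move the first 2 characters to the end (rotate left by 2).
Working it through for "mixturei": intermediate "xturei", final "ureixt".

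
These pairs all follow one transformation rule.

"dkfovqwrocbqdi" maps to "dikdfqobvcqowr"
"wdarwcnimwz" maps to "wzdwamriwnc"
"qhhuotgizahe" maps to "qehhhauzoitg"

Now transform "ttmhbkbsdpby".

tytbmphdbskb

Looking at the pairs, the operation is to take characters alternately from the front and the back (1st, last, 2nd, 2nd-last, ...).
So "ttmhbkbsdpby" becomes "tytbmphdbskb".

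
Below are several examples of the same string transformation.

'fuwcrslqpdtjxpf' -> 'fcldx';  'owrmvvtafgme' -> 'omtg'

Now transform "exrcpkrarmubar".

ecrma

The transformation: keep one character in every 3, starting at position 1 (positions 1st, 4th, 7th, ...).
Doing the same to "exrcpkrarmubar": "ecrma".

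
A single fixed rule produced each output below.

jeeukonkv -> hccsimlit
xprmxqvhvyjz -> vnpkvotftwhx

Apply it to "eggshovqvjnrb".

ceeqfmtothlpz

Looking at the pairs, the operation is to shift every letter 2 places backward in the alphabet (wrapping around).
Doing the same to "eggshovqvjnrb": "ceeqfmtothlpz".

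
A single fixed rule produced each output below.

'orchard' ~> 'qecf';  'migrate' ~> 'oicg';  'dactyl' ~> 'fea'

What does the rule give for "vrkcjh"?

xml

In each case the input is transformed by: shift every letter 2 places forward in the alphabet (wrapping around), then keep every other character starting from the first (positions 1st, 3rd, 5th, ...).
"vrkcjh" → "xtmelj" → "xml".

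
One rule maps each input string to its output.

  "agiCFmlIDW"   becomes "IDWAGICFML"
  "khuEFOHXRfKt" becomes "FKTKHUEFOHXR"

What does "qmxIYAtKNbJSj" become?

JSJQMXIYATKNB

Looking at the pairs, the operation is to move the last 3 characters to the front (rotate right by 3), then convert every letter to uppercase.
Starting from "qmxIYAtKNbJSj": after the first operation, "JSjqmxIYAtKNb"; after the second, "JSJQMXIYATKNB".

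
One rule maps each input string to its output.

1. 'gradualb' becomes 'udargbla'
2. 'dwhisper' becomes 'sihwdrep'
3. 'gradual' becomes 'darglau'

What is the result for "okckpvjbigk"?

In each case the input is transformed by: reverse the string, then move the first 3 characters to the end (rotate left by 3).
For "okckpvjbigk" the result is "bjvpkckokgi".

bjvpkckokgi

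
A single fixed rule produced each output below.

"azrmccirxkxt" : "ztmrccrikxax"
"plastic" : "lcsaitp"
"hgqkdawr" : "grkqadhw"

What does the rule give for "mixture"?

The pattern: swap the first and last characters, then swap each adjacent pair of characters (1↔2, 3↔4, ...).
"mixture" → "eixturm" → "ietxrum".

ietxrum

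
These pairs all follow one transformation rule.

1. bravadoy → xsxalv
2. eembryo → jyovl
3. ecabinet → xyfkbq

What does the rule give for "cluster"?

Each output is the input with this applied: delete the first 2 characters, then shift every letter 3 places backward in the alphabet (wrapping around).
On "cluster" that produces "rpqbo".

rpqbo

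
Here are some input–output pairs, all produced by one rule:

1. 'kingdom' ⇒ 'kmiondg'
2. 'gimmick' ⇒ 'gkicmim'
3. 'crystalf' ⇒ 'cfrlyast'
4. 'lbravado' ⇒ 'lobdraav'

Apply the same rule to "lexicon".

lneoxci

What's happening: take characters alternately from the front and the back (1st, last, 2nd, 2nd-last, ...).
For "lexicon" the result is "lneoxci".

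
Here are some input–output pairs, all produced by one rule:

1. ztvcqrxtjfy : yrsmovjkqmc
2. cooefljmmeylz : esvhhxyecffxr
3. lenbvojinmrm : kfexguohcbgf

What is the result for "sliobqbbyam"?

tflebhujuur

Looking at the pairs, the operation is to move the last 2 characters to the front (rotate right by 2), then shift every letter 7 places backward in the alphabet (wrapping around).
For "sliobqbbyam", step one produces "amsliobqbby"; step two turns that into "tflebhujuur".
(Check on "cooefljmmeylz": → "lzcooefljmmey" → "esvhhxyecffxr" ✓)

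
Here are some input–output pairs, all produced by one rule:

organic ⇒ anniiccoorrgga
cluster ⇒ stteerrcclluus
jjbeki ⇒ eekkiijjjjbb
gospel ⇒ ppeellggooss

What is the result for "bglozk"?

Rule — double every character, then swap the front and back halves of the string.
On "bglozk": the first step gives "bbgglloozzkk", and the second then gives "oozzkkbbggll".

oozzkkbbggll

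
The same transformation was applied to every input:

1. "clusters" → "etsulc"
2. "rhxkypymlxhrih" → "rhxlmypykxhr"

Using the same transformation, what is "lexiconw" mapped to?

ocixel

Rule — delete the last 2 characters, then reverse the string.
Applying both steps to "lexiconw": "lexico", then "ocixel".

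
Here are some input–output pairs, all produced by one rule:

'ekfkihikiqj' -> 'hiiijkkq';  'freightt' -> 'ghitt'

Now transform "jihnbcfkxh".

bcfhknx

What's happening: delete the first 3 characters, then sort the characters into alphabetical order.
On "jihnbcfkxh": the first step gives "nbcfkxh", and the second then gives "bcfhknx".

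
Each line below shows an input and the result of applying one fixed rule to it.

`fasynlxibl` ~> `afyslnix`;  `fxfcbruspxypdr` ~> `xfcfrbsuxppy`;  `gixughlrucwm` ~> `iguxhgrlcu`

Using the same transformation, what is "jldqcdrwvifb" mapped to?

ljqddcwriv

The pattern: delete the last 2 characters, then swap each adjacent pair of characters (1↔2, 3↔4, ...).
Working it through for "jldqcdrwvifb": intermediate "jldqcdrwvi", final "ljqddcwriv".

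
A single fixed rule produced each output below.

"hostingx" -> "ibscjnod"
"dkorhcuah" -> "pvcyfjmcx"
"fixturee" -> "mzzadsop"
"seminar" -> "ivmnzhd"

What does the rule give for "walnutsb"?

What's happening: shift every letter 5 places backward in the alphabet (wrapping around), then move the last 3 characters to the front (rotate right by 3).
Starting from "walnutsb": after the first operation, "rvgiponw"; after the second, "onwrvgip".

onwrvgip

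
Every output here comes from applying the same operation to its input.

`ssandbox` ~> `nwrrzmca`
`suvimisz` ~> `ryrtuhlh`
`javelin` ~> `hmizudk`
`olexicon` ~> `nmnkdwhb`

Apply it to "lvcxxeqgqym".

Looking at the pairs, the operation is to shift every letter 1 place backward in the alphabet (wrapping around), then move the last 2 characters to the front (rotate right by 2).
"lvcxxeqgqym" → "kubwwdpfpxl" → "xlkubwwdpfp".

xlkubwwdpfp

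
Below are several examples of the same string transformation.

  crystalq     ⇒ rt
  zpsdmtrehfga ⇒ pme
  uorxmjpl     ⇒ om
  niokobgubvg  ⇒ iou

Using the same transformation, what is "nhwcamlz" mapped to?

Each output is the input with this applied: keep one character in every 3, starting at position 2 (positions 2nd, 5th, 8th, ...), then delete the last character.
On "nhwcamlz": the first step gives "haz", and the second then gives "ha".

ha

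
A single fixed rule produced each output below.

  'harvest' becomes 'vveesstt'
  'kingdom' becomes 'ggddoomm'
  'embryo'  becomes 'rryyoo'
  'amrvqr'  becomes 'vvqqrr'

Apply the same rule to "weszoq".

zzooqq

Each output is the input with this applied: delete the first 3 characters, then double every character.
Starting from "weszoq": after the first operation, "zoq"; after the second, "zzooqq".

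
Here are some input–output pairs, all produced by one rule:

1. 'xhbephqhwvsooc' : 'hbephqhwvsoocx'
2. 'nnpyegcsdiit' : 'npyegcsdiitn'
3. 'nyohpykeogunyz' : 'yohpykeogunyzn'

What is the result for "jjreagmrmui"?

Looking at the pairs, the operation is to move the first character to the end.
On "jjreagmrmui" that produces "jreagmrmuij".

jreagmrmuij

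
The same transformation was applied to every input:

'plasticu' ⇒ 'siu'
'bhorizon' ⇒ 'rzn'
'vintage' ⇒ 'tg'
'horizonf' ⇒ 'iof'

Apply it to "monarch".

ac

What's happening: delete the first 2 characters, then keep every other character starting from the second (positions 2nd, 4th, 6th, ...).
Working it through for "monarch": intermediate "narch", final "ac".
(Check on "plasticu": → "asticu" → "siu" ✓)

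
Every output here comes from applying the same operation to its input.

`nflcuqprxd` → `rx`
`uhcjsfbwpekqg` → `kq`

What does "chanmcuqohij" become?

Looking at the pairs, the operation is to move the last character to the front, then keep only the last 2 characters.
For "chanmcuqohij", step one produces "jchanmcuqohi"; step two turns that into "hi".
(Check on "uhcjsfbwpekqg": → "guhcjsfbwpekq" → "kq" ✓)

hi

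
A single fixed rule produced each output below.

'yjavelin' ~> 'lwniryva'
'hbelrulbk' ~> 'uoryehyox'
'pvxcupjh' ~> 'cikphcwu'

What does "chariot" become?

The pattern: shift every letter 13 places forward in the alphabet (wrapping around) — i.e. ROT13.
On "chariot" that produces "punevbg".

punevbg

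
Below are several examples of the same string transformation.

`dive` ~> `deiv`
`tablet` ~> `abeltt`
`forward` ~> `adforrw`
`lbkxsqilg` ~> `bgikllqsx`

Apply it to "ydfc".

cdfy

The rule is to sort the characters into alphabetical order.
"ydfc" → "cdfy".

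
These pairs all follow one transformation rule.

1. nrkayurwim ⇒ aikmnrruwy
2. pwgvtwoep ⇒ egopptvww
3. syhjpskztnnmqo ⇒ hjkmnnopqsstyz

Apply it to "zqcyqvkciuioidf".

In each case the input is transformed by: sort the characters into alphabetical order.
Applying that to "zqcyqvkciuioidf" gives "ccdfiiikoqquvyz".

ccdfiiikoqquvyz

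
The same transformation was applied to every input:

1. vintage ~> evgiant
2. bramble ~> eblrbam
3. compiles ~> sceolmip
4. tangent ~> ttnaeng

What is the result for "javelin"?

njialve

In each case the input is transformed by: reverse the string, then take characters alternately from the front and the back (1st, last, 2nd, 2nd-last, ...).
On "javelin": the first step gives "nilevaj", and the second then gives "njialve".
(Check on "compiles": → "selipmoc" → "sceolmip" ✓)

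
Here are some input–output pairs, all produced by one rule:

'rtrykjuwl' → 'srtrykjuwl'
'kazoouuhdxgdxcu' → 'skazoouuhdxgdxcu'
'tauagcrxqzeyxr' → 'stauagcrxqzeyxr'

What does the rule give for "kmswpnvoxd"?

The pattern: prepend "s".
"kmswpnvoxd" → "skmswpnvoxd".

skmswpnvoxd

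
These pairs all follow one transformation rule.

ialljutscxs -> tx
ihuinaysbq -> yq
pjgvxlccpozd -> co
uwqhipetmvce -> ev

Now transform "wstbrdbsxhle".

Looking at the pairs, the operation is to keep one character in every 3, starting at position 1 (positions 1st, 4th, 7th, ...), then keep only the last 2 characters.
Doing the same to "wstbrdbsxhle": "bh".

bh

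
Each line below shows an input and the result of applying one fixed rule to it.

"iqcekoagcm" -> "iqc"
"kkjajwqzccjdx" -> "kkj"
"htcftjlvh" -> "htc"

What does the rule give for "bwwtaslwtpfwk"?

In each case the input is transformed by: keep only the first 3 characters.
On "bwwtaslwtpfwk" that produces "bww".

bww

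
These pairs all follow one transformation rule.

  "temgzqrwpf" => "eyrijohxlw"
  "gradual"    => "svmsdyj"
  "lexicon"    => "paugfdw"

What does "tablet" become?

Each output is the input with this applied: shift every letter 8 places backward in the alphabet (wrapping around), then move the first 2 characters to the end (rotate left by 2).
For "tablet", step one produces "lstdwl"; step two turns that into "tdwlls".

tdwlls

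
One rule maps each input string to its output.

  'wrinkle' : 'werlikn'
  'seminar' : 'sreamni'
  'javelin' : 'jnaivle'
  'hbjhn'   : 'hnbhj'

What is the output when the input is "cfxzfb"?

In each case the input is transformed by: take characters alternately from the front and the back (1st, last, 2nd, 2nd-last, ...).
On "cfxzfb" that produces "cbffxz".

cbffxz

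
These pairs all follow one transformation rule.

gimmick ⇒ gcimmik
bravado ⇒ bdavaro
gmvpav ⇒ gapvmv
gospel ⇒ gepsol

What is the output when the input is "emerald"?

elaremd

In each case the input is transformed by: reverse the string, then swap the first and last characters.
For "emerald", step one produces "dlareme"; step two turns that into "elaremd".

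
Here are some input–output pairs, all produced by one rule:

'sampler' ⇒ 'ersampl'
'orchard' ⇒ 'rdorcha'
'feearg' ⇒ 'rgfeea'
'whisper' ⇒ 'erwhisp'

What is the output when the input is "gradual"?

algradu

Rule — move the last 2 characters to the front (rotate right by 2).
Doing the same to "gradual": "algradu".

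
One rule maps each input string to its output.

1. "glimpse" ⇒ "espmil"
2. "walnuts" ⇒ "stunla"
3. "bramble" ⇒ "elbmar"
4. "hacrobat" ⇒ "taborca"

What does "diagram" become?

margai

Looking at the pairs, the operation is to reverse the string, then delete the last character.
Working it through for "diagram": intermediate "margaid", final "margai".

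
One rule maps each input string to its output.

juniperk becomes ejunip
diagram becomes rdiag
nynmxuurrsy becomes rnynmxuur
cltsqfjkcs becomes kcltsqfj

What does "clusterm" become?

The rule is to delete the last 2 characters, then move the last character to the front.
On "clusterm": the first step gives "cluste", and the second then gives "eclust".
(Check on "cltsqfjkcs": → "cltsqfjk" → "kcltsqfj" ✓)

eclust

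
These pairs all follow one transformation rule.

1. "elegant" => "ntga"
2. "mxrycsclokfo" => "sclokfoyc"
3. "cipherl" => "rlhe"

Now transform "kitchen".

Each output is the input with this applied: delete the first 3 characters, then move the first 2 characters to the end (rotate left by 2).
"kitchen" → "chen" → "ench".

ench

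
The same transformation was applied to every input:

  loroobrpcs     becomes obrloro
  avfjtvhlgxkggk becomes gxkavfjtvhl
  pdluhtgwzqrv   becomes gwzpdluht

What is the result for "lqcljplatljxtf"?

The pattern: delete the last 3 characters, then move the last 3 characters to the front (rotate right by 3).
Starting from "lqcljplatljxtf": after the first operation, "lqcljplatlj"; after the second, "tljlqcljpla".

tljlqcljpla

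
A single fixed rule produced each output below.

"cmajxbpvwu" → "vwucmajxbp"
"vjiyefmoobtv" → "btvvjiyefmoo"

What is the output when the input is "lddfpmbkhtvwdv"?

Rule — move the last 3 characters to the front (rotate right by 3).
For "lddfpmbkhtvwdv" the result is "wdvlddfpmbkhtv".

wdvlddfpmbkhtv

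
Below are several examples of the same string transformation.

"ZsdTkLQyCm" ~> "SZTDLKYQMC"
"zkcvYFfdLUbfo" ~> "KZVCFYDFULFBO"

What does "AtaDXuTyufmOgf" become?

TADAUXYTFUOMFG

Looking at the pairs, the operation is to swap each adjacent pair of characters (1↔2, 3↔4, ...), then convert every letter to uppercase.
Starting from "AtaDXuTyufmOgf": after the first operation, "tADauXyTfuOmfg"; after the second, "TADAUXYTFUOMFG".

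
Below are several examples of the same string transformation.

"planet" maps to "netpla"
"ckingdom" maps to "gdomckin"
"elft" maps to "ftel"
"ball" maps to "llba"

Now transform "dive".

vedi

The rule is to swap the front and back halves of the string.
On "dive" that produces "vedi".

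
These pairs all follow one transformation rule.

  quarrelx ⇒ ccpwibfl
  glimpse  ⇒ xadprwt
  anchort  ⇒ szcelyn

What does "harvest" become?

gpdeslc

In each case the input is transformed by: move the first 3 characters to the end (rotate left by 3), then shift every letter 11 places forward in the alphabet (wrapping around).
On "harvest" that produces "gpdeslc".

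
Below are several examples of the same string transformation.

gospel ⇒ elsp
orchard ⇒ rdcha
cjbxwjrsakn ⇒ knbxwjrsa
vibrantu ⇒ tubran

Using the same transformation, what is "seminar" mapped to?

armin

In each case the input is transformed by: delete the first 2 characters, then move the last 2 characters to the front (rotate right by 2).
For "seminar" the result is "armin".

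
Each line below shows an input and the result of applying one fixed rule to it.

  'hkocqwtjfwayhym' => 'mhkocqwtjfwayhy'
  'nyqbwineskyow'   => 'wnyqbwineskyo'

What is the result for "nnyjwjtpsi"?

Each output is the input with this applied: move the last character to the front.
Doing the same to "nnyjwjtpsi": "innyjwjtps".

innyjwjtps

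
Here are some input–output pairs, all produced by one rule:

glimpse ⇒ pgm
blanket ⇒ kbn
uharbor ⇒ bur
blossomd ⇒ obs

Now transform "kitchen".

hkc

The rule is to move the last 3 characters to the front (rotate right by 3), then keep one character in every 3, starting at position 1 (positions 1st, 4th, 7th, ...).
Applying that to "kitchen" gives "hkc".
(Check on "glimpse": → "pseglim" → "pgm" ✓)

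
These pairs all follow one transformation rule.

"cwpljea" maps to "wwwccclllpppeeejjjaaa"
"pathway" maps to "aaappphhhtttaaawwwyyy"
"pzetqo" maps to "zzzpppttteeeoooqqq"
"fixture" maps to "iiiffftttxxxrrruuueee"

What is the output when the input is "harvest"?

The transformation: swap each adjacent pair of characters (1↔2, 3↔4, ...), then repeat every character 3 times.
For "harvest", step one produces "ahvrset"; step two turns that into "aaahhhvvvrrrssseeettt".
(Check on "cwpljea": → "wclpeja" → "wwwccclllpppeeejjjaaa" ✓)

aaahhhvvvrrrssseeettt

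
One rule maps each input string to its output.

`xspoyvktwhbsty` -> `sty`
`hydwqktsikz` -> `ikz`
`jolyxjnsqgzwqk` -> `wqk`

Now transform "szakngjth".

jth

The rule is to keep only the last 3 characters.
Doing the same to "szakngjth": "jth".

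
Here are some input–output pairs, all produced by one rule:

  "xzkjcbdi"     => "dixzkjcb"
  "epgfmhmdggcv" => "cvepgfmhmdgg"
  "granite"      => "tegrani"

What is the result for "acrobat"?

atacrob

The transformation: move the last 2 characters to the front (rotate right by 2).
On "acrobat" that produces "atacrob".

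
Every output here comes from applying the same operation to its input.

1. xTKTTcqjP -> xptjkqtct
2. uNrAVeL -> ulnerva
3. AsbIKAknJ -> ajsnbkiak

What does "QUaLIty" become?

qyutail

What's happening: take characters alternately from the front and the back (1st, last, 2nd, 2nd-last, ...), then convert every letter to lowercase.
On "QUaLIty": the first step gives "QyUtaIL", and the second then gives "qyutail".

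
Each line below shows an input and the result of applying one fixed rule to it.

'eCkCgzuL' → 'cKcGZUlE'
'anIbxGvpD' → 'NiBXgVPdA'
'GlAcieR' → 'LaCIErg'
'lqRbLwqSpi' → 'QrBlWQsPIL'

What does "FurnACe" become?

URNacEf

In each case the input is transformed by: flip the case of every letter, then move the first character to the end.
Applying both steps to "FurnACe": "fURNacE", then "URNacEf".
(Check on "GlAcieR": → "gLaCIEr" → "LaCIErg" ✓)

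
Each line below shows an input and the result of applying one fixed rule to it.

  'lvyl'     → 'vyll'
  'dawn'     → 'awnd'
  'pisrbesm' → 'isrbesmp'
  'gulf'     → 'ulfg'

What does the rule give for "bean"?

eanb

The transformation: move the first character to the end.
Doing the same to "bean": "eanb".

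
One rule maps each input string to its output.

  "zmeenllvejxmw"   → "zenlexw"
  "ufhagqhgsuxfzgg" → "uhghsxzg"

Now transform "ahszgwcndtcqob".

asgcdco

The transformation: keep every other character starting from the first (positions 1st, 3rd, 5th, ...).
"ahszgwcndtcqob" → "asgcdco".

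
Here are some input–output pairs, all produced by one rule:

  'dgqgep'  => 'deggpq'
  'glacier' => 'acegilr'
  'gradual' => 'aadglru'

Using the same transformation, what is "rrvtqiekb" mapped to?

Each output is the input with this applied: sort the characters into alphabetical order.
On "rrvtqiekb" that produces "beikqrrtv".

beikqrrtv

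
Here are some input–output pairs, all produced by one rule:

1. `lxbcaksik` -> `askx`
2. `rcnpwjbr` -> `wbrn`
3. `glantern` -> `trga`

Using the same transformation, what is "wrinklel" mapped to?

The transformation: move the first 3 characters to the end (rotate left by 3), then keep every other character starting from the second (positions 2nd, 4th, 6th, ...).
Working it through for "wrinklel": intermediate "nklelwri", final "kewi".

kewi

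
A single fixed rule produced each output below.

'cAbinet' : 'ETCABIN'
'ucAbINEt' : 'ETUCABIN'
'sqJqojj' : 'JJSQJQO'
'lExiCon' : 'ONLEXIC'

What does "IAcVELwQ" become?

WQIACVEL

In each case the input is transformed by: move the last 2 characters to the front (rotate right by 2), then convert every letter to uppercase.
Applying both steps to "IAcVELwQ": "wQIAcVEL", then "WQIACVEL".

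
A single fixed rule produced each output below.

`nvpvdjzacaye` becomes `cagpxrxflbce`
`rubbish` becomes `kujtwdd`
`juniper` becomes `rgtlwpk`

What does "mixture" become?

In each case the input is transformed by: move the last 3 characters to the front (rotate right by 3), then shift every letter 2 places forward in the alphabet (wrapping around).
On "mixture": the first step gives "uremixt", and the second then gives "wtgokzv".

wtgokzv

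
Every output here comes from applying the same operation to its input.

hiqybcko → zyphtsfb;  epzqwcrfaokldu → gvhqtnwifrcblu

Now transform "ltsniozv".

Each output is the input with this applied: shift every letter 9 places backward in the alphabet (wrapping around), then swap each adjacent pair of characters (1↔2, 3↔4, ...).
For "ltsniozv", step one produces "ckjezfqm"; step two turns that into "kcejfzmq".
(Check on "epzqwcrfaokldu": → "vgqhntiwrfbcul" → "gvhqtnwifrcblu" ✓)

kcejfzmq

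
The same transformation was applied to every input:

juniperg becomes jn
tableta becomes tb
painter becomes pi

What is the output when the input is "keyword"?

ky

Looking at the pairs, the operation is to keep every other character starting from the first (positions 1st, 3rd, 5th, ...), then delete the last 2 characters.
For "keyword", step one produces "kyod"; step two turns that into "ky".
(Check on "painter": → "pitr" → "pi" ✓)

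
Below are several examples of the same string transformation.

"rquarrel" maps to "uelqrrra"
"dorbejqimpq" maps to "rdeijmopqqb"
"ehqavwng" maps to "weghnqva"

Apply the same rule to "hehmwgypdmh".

The rule is to sort the characters into alphabetical order, then swap the first and last characters.
On "hehmwgypdmh": the first step gives "deghhhmmpwy", and the second then gives "yeghhhmmpwd".

yeghhhmmpwd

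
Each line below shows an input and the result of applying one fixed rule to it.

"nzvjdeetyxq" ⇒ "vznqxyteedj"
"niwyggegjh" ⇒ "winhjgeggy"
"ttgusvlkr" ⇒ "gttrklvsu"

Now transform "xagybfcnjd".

In each case the input is transformed by: reverse the string, then move the last 3 characters to the front (rotate right by 3).
Applying both steps to "xagybfcnjd": "djncfbygax", then "gaxdjncfby".

gaxdjncfby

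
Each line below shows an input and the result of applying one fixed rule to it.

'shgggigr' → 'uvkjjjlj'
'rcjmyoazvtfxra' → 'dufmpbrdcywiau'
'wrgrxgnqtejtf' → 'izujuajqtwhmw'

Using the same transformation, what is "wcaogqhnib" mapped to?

Rule — move the last character to the front, then shift every letter 3 places forward in the alphabet (wrapping around).
On "wcaogqhnib": the first step gives "bwcaogqhni", and the second then gives "ezfdrjtkql".

ezfdrjtkql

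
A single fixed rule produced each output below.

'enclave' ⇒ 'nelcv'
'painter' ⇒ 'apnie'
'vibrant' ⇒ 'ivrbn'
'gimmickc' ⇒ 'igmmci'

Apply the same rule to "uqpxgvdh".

quxpvg

The rule is to swap each adjacent pair of characters (1↔2, 3↔4, ...), then delete the last 2 characters.
Working it through for "uqpxgvdh": intermediate "quxpvghd", final "quxpvg".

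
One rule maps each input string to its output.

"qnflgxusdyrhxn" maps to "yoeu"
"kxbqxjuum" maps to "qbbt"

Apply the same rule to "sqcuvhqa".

coxh

The rule is to shift every letter 7 places forward in the alphabet (wrapping around), then keep only the last 4 characters.
"sqcuvhqa" → "zxjbcoxh" → "coxh".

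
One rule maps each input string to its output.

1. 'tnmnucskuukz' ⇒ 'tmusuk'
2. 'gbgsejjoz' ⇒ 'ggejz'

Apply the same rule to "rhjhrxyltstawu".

rjryttw

The pattern: keep every other character starting from the first (positions 1st, 3rd, 5th, ...).
Doing the same to "rhjhrxyltstawu": "rjryttw".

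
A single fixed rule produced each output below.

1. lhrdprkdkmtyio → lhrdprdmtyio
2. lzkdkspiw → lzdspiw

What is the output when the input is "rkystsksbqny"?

rystssbqny

Rule — remove every "k".
Doing the same to "rkystsksbqny": "rystssbqny".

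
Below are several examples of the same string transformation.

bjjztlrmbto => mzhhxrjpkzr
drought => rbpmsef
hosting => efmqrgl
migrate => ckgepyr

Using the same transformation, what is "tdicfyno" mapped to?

mrbgadwl

The transformation: shift every letter 2 places backward in the alphabet (wrapping around), then move the last character to the front.
Applying that to "tdicfyno" gives "mrbgadwl".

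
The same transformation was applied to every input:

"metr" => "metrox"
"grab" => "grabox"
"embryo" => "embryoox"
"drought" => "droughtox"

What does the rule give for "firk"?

In each case the input is transformed by: append "ox".
On "firk" that produces "firkox".

firkox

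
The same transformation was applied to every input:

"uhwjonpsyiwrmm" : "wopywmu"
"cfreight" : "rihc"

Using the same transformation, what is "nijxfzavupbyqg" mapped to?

What's happening: keep every other character starting from the first (positions 1st, 3rd, 5th, ...), then move the first character to the end.
Starting from "nijxfzavupbyqg": after the first operation, "njfaubq"; after the second, "jfaubqn".
(Check on "uhwjonpsyiwrmm": → "uwopywm" → "wopywmu" ✓)

jfaubqn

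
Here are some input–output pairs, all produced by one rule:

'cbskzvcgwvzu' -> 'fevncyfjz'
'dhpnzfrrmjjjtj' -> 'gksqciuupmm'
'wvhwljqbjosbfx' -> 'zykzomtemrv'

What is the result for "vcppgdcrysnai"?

The transformation: delete the last 3 characters, then shift every letter 3 places forward in the alphabet (wrapping around).
For "vcppgdcrysnai", step one produces "vcppgdcrys"; step two turns that into "yfssjgfubv".

yfssjgfubv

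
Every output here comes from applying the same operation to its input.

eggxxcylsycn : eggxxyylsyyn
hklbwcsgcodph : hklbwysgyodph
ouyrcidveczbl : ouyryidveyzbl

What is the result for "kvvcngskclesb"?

Looking at the pairs, the operation is to replace every "c" with "y".
For "kvvcngskclesb" the result is "kvvyngskylesb".

kvvyngskylesb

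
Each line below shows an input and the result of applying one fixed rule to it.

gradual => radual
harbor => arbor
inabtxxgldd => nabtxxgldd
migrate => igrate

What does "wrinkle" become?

rinkle

Looking at the pairs, the operation is to delete the first character.
Applying that to "wrinkle" gives "rinkle".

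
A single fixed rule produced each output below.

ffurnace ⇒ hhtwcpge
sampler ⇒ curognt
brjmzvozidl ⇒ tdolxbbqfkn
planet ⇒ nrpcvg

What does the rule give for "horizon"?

qjktqbp

The pattern: shift every letter 2 places forward in the alphabet (wrapping around), then swap each adjacent pair of characters (1↔2, 3↔4, ...).
For "horizon", step one produces "jqtkbqp"; step two turns that into "qjktqbp".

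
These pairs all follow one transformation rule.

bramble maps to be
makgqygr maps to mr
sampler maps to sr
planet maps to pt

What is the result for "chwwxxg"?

cg

The rule is to take characters alternately from the front and the back (1st, last, 2nd, 2nd-last, ...), then keep only the first 2 characters.
Applying that to "chwwxxg" gives "cg".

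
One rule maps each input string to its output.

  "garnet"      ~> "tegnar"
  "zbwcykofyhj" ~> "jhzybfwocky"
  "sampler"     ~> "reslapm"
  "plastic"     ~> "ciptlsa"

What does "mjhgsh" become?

hsmgjh

Rule — move the last character to the front, then take characters alternately from the front and the back (1st, last, 2nd, 2nd-last, ...).
Starting from "mjhgsh": after the first operation, "hmjhgs"; after the second, "hsmgjh".
(Check on "plastic": → "cplasti" → "ciptlsa" ✓)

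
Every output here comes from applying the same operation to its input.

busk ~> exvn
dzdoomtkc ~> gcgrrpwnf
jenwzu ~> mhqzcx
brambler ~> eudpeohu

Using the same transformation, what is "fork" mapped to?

irun

Looking at the pairs, the operation is to shift every letter 3 places forward in the alphabet (wrapping around).
So "fork" becomes "irun".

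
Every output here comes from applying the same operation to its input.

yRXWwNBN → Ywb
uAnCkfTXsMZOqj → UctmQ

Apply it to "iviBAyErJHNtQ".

Looking at the pairs, the operation is to flip the case of every letter, then keep one character in every 3, starting at position 1 (positions 1st, 4th, 7th, ...).
Starting from "iviBAyErJHNtQ": after the first operation, "IVIbaYeRjhnTq"; after the second, "Ibehq".

Ibehq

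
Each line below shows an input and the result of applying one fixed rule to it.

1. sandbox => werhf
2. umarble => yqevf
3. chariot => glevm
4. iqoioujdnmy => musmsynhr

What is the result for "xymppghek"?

Rule — delete the last 2 characters, then shift every letter 4 places forward in the alphabet (wrapping around).
On "xymppghek": the first step gives "xymppgh", and the second then gives "bcqttkl".

bcqttkl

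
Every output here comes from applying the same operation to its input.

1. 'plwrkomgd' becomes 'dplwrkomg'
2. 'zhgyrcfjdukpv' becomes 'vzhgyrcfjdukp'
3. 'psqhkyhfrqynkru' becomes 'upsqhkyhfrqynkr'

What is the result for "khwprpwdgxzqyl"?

lkhwprpwdgxzqy

Each output is the input with this applied: move the last character to the front.
On "khwprpwdgxzqyl" that produces "lkhwprpwdgxzqy".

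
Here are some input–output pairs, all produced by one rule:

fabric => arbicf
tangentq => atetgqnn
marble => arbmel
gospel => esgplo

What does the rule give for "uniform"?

fuirmon

Looking at the pairs, the operation is to sort the characters into alphabetical order, then take characters alternately from the front and the back (1st, last, 2nd, 2nd-last, ...).
For "uniform", step one produces "fimnoru"; step two turns that into "fuirmon".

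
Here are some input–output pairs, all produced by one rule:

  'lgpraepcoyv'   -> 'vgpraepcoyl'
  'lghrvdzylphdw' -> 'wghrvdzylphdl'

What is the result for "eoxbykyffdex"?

Each output is the input with this applied: swap the first and last characters.
Doing the same to "eoxbykyffdex": "xoxbykyffdee".

xoxbykyffdee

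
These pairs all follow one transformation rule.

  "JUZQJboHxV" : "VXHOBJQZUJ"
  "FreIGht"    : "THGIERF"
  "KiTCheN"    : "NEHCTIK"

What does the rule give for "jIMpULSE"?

ESLUPMIJ

Looking at the pairs, the operation is to reverse the string, then convert every letter to uppercase.
Applying that to "jIMpULSE" gives "ESLUPMIJ".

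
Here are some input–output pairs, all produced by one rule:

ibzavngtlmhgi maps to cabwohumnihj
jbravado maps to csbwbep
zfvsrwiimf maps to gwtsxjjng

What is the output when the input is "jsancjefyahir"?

The transformation: delete the first character, then shift every letter 1 place forward in the alphabet (wrapping around).
For "jsancjefyahir", step one produces "sancjefyahir"; step two turns that into "tbodkfgzbijs".

tbodkfgzbijs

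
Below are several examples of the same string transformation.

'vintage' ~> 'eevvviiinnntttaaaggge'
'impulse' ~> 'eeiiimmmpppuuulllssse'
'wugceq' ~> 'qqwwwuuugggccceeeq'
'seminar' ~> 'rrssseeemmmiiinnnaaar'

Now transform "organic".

ccooorrrgggaaannniiic

Each output is the input with this applied: repeat every character 3 times, then move the last 2 characters to the front (rotate right by 2).
"organic" → "ooorrrgggaaannniiiccc" → "ccooorrrgggaaannniiic".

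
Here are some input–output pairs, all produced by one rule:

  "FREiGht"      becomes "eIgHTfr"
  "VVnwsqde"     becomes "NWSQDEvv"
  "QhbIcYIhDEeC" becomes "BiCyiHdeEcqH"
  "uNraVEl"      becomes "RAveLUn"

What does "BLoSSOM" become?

Ossombl

Rule — flip the case of every letter, then move the first 2 characters to the end (rotate left by 2).
"BLoSSOM" → "Ossombl".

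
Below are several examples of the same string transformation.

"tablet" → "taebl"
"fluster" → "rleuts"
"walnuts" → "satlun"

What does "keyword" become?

The pattern: take characters alternately from the front and the back (1st, last, 2nd, 2nd-last, ...), then delete the first character.
Starting from "keyword": after the first operation, "kderyow"; after the second, "deryow".
(Check on "fluster": → "frleuts" → "rleuts" ✓)

deryow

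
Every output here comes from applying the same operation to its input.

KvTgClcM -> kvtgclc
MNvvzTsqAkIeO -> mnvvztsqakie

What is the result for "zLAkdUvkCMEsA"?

The pattern: delete the last character, then convert every letter to lowercase.
Working it through for "zLAkdUvkCMEsA": intermediate "zLAkdUvkCMEs", final "zlakduvkcmes".

zlakduvkcmes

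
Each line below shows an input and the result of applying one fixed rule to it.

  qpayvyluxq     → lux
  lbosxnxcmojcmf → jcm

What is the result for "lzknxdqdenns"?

The pattern: move the last character to the front, then keep only the last 3 characters.
"lzknxdqdenns" → "slzknxdqdenn" → "enn".

enn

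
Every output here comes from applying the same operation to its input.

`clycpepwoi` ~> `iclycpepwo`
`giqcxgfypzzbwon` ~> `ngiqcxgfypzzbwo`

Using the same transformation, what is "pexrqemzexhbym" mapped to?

mpexrqemzexhby

The rule is to move the last character to the front.
Doing the same to "pexrqemzexhbym": "mpexrqemzexhby".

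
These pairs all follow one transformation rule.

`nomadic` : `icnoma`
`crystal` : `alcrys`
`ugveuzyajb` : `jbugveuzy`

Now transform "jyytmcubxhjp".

The rule is to move the last 3 characters to the front (rotate right by 3), then delete the first character.
"jyytmcubxhjp" → "hjpjyytmcubx" → "jpjyytmcubx".

jpjyytmcubx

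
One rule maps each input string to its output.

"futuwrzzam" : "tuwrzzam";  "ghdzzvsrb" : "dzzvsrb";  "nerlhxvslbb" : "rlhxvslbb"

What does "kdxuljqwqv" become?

Looking at the pairs, the operation is to delete the first 2 characters.
So "kdxuljqwqv" becomes "xuljqwqv".

xuljqwqv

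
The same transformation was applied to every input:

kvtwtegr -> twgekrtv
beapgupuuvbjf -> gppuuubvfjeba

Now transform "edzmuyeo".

umeyeozd

What's happening: move the first 3 characters to the end (rotate left by 3), then swap each adjacent pair of characters (1↔2, 3↔4, ...).
Working it through for "edzmuyeo": intermediate "muyeoedz", final "umeyeozd".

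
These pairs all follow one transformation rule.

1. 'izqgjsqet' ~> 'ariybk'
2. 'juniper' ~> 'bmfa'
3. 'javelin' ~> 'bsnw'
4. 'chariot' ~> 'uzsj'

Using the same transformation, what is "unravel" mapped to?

What's happening: shift every letter 8 places backward in the alphabet (wrapping around), then delete the last 3 characters.
On "unravel": the first step gives "mfjsnwd", and the second then gives "mfjs".

mfjs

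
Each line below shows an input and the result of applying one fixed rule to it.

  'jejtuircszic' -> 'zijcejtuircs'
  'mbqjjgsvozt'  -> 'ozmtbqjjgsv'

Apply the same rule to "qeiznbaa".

In each case the input is transformed by: swap the first and last characters, then move the last 3 characters to the front (rotate right by 3).
"qeiznbaa" → "aeiznbaq" → "baqaeizn".

baqaeizn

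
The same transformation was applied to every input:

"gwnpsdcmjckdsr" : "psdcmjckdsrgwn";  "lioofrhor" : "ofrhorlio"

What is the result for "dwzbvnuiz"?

The rule is to move the first 3 characters to the end (rotate left by 3).
For "dwzbvnuiz" the result is "bvnuizdwz".

bvnuizdwz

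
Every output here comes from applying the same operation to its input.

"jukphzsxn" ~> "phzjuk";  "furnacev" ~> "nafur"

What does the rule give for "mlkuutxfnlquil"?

uutxfnlqmlk

Each output is the input with this applied: delete the last 3 characters, then move the first 3 characters to the end (rotate left by 3).
"mlkuutxfnlquil" → "uutxfnlqmlk".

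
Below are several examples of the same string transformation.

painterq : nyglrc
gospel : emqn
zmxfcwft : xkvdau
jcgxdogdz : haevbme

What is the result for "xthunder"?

vrfslb

Looking at the pairs, the operation is to shift every letter 2 places backward in the alphabet (wrapping around), then delete the last 2 characters.
Applying both steps to "xthunder": "vrfslbcp", then "vrfslb".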